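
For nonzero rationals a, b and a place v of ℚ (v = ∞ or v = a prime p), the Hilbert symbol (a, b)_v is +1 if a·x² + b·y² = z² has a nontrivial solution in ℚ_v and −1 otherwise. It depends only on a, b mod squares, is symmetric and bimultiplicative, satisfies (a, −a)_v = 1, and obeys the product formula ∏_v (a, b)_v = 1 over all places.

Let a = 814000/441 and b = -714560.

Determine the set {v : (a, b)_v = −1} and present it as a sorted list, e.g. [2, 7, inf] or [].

[2, 7]

(a, b) ≡ (2035, -11165) mod (ℚ^×)²; places V = {2, 3, 5, 7, 11, 29, 37, ∞}.
(a,b)_∞: sgn(2035)=+, sgn(-11165)=−, so +1.
(a,b)_11: α=1, u≡3; β=1, v≡6 (mod 11); (3|11)=+1, (6|11)=-1; sign (−1)^1·+1^1·-1^1 = +1.
(a,b)_7: α=-2, u≡6; β=1, v≡1 (mod 7); (6|7)=-1, (1|7)=+1; sign (−1)^0·-1^1·+1^-2 = -1.
(a,b)_2: α=4, β=6; u≡3, v≡3 (mod 8); ε(u)ε(v)=1·1, αω(v)=4·1, βω(u)=6·1; sum ≡ 1  ⇒  -1.
(a,b)_29: α=0, u≡24; β=1, v≡10 (mod 29); (24|29)=+1, (10|29)=-1; sign (−1)^0·+1^1·-1^0 = +1.
(a,b)_5: α=3, u≡2; β=1, v≡3 (mod 5); (2|5)=-1, (3|5)=-1; sign (−1)^0·-1^1·-1^3 = +1.
(a,b)_37: α=1, u≡5; β=0, v≡21 (mod 37); (5|37)=-1, (21|37)=+1; sign (−1)^0·-1^0·+1^1 = +1.
(a,b)_3: α=-2, u≡1; β=0, v≡1 (mod 3); (1|3)=+1, (1|3)=+1; sign (−1)^0·+1^0·+1^-2 = +1.
|Ram(2035, -11165)| = 2, even; anisotropic at {2, 7}.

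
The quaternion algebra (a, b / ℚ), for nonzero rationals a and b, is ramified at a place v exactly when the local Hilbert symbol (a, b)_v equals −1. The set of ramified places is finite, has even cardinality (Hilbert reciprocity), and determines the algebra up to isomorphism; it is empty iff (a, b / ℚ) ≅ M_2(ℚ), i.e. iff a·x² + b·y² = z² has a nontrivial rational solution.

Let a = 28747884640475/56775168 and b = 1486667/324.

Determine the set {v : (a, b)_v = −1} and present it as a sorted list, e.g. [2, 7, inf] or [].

[11, 17]

Mod squares: a ≡ 22, b ≡ 1547. Check v ∈ {∞, 2, 3, 5, 7, 11, 13, 17, 19, 31, 37}.
v=3: a=3^-4·(≡1), b=3^-4·(≡2) mod 3; (1|3)=+1, (2|3)=-1; (−1)^{-4·-4·1}·(+1)^-4·(-1)^-4 = +1.
v=7: a=7^2·(≡2), b=7^1·(≡4) mod 7; (2|7)=+1, (4|7)=+1; (−1)^{2·1·3}·(+1)^1·(+1)^2 = +1.
v=5: a=5^2·(≡3), b=5^0·(≡3) mod 5; (3|5)=-1, (3|5)=-1; (−1)^{2·0·2}·(-1)^0·(-1)^2 = +1.
v=11: a=11^3·(≡8), b=11^0·(≡10) mod 11; (8|11)=-1, (10|11)=-1; (−1)^{3·0·5}·(-1)^0·(-1)^3 = -1.
v=19: a=19^2·(≡3), b=19^0·(≡12) mod 19; (3|19)=-1, (12|19)=-1; (−1)^{2·0·9}·(-1)^0·(-1)^2 = +1.
v=13: a=13^2·(≡1), b=13^1·(≡2) mod 13; (1|13)=+1, (2|13)=-1; (−1)^{2·1·6}·(+1)^1·(-1)^2 = +1.
v=∞: 22 > 0 and 1547 > 0  ⇒  (a,b)_∞ = +1.
v=37: a=37^-2·(≡15), b=37^0·(≡28) mod 37; (15|37)=-1, (28|37)=+1; (−1)^{-2·0·18}·(-1)^0·(+1)^-2 = +1.
v=2: v_2(a)=-9, v_2(b)=-2; units ≡ 3, 3 (mod 8); ε·ε+αω+βω = 1·1+-9·1+-2·1 ≡ 0  ⇒  (a,b)_2 = +1.
v=31: a=31^0·(≡21), b=31^2·(≡2) mod 31; (21|31)=-1, (2|31)=+1; (−1)^{0·2·15}·(-1)^2·(+1)^0 = +1.
v=17: a=17^2·(≡5), b=17^1·(≡3) mod 17; (5|17)=-1, (3|17)=-1; (−1)^{2·1·8}·(-1)^1·(-1)^2 = -1.
Ram(22, 1547) = {11, 17}; no ℚ_11-point on the conic.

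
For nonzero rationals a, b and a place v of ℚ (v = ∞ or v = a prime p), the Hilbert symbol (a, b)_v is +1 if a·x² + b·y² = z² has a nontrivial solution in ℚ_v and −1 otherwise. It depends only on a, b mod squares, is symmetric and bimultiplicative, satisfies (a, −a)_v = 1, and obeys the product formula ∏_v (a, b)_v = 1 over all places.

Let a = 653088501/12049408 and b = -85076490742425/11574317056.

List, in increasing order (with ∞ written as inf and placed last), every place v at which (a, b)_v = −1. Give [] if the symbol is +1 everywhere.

Mod squares: a ≡ 4123, b ≡ -217. Check v ∈ {∞, 2, 3, 5, 7, 13, 19, 31, 41}.
v=31: a=31^1·(≡20), b=31^1·(≡6) mod 31; (20|31)=+1, (6|31)=-1; (−1)^{1·1·15}·(+1)^1·(-1)^1 = +1.
v=7: a=7^-1·(≡1), b=7^1·(≡2) mod 7; (1|7)=+1, (2|7)=+1; (−1)^{-1·1·3}·(+1)^1·(+1)^-1 = -1.
v=41: a=41^-2·(≡1), b=41^-4·(≡24) mod 41; (1|41)=+1, (24|41)=-1; (−1)^{-2·-4·20}·(+1)^-4·(-1)^-2 = +1.
v=2: v_2(a)=-10, v_2(b)=-12; units ≡ 3, 7 (mod 8); ε·ε+αω+βω = 1·1+-10·0+-12·1 ≡ 1  ⇒  (a,b)_2 = -1.
v=∞: 4123 > 0 and -217 < 0  ⇒  (a,b)_∞ = +1.
v=13: a=13^2·(≡7), b=13^6·(≡10) mod 13; (7|13)=-1, (10|13)=+1; (−1)^{2·6·6}·(-1)^6·(+1)^2 = +1.
v=3: a=3^8·(≡1), b=3^2·(≡2) mod 3; (1|3)=+1, (2|3)=-1; (−1)^{8·2·1}·(+1)^2·(-1)^8 = +1.
v=5: a=5^0·(≡2), b=5^2·(≡3) mod 5; (2|5)=-1, (3|5)=-1; (−1)^{0·2·2}·(-1)^2·(-1)^0 = +1.
v=19: a=19^1·(≡12), b=19^2·(≡1) mod 19; (12|19)=-1, (1|19)=+1; (−1)^{1·2·9}·(-1)^2·(+1)^1 = +1.
Ram(4123, -217) = {2, 7}; no ℚ_2-point on the conic.

[2, 7]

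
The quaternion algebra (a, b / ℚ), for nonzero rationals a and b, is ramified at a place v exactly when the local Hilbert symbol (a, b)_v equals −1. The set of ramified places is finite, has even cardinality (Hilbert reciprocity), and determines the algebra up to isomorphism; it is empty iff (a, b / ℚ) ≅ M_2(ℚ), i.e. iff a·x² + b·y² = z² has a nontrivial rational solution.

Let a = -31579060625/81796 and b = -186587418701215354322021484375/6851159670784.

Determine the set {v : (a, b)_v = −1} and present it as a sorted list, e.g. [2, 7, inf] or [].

[29, 31, 37, inf]

Mod squares: a ≡ -1073, b ≡ -33263. Check v ∈ {∞, 2, 3, 5, 7, 11, 13, 29, 31, 37}.
v=37: a=37^1·(≡29), b=37^3·(≡34) mod 37; (29|37)=-1, (34|37)=+1; (−1)^{1·3·18}·(-1)^3·(+1)^1 = -1.
v=∞: -1073 < 0 and -33263 < 0  ⇒  (a,b)_∞ = -1.
v=31: a=31^2·(≡29), b=31^5·(≡21) mod 31; (29|31)=-1, (21|31)=-1; (−1)^{2·5·15}·(-1)^5·(-1)^2 = -1.
v=5: a=5^4·(≡3), b=5^12·(≡3) mod 5; (3|5)=-1, (3|5)=-1; (−1)^{4·12·2}·(-1)^12·(-1)^4 = +1.
v=3: a=3^0·(≡1), b=3^2·(≡1) mod 3; (1|3)=+1, (1|3)=+1; (−1)^{0·2·1}·(+1)^2·(+1)^0 = +1.
v=11: a=11^-2·(≡4), b=11^-4·(≡9) mod 11; (4|11)=+1, (9|11)=+1; (−1)^{-2·-4·5}·(+1)^-4·(+1)^-2 = +1.
v=7: a=7^2·(≡6), b=7^4·(≡2) mod 7; (6|7)=-1, (2|7)=+1; (−1)^{2·4·3}·(-1)^4·(+1)^2 = +1.
v=29: a=29^1·(≡27), b=29^3·(≡20) mod 29; (27|29)=-1, (20|29)=+1; (−1)^{1·3·14}·(-1)^3·(+1)^1 = -1.
v=2: v_2(a)=-2, v_2(b)=-14; units ≡ 7, 1 (mod 8); ε·ε+αω+βω = 1·0+-2·0+-14·0 ≡ 0  ⇒  (a,b)_2 = +1.
v=13: a=13^-2·(≡6), b=13^-4·(≡10) mod 13; (6|13)=-1, (10|13)=+1; (−1)^{-2·-4·6}·(-1)^-4·(+1)^-2 = +1.
(-1073, -33263 / ℚ) ramifies at {29, 31, 37, ∞}: a division algebra.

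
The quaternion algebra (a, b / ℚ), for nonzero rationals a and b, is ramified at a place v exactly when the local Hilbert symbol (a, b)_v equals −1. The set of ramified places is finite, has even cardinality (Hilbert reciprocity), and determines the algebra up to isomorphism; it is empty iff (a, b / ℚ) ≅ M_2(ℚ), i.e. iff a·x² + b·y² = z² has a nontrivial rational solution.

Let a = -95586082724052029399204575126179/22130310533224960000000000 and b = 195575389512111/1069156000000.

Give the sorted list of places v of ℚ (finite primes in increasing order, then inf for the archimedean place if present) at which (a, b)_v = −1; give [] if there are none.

(a, b) ≡ (-51, 119) mod (ℚ^×)²; places V = {2, 3, 5, 7, 11, 17, 19, 47, ∞}.
(a,b)_2: α=-18, β=-8; u≡5, v≡7 (mod 8); ε(u)ε(v)=0·1, αω(v)=-18·0, βω(u)=-8·1; sum ≡ 0  ⇒  +1.
(a,b)_47: α=-4, u≡10; β=-2, v≡2 (mod 47); (10|47)=-1, (2|47)=+1; sign (−1)^0·-1^-2·+1^-4 = +1.
(a,b)_7: α=12, u≡3; β=5, v≡5 (mod 7); (3|7)=-1, (5|7)=-1; sign (−1)^0·-1^5·-1^12 = -1.
(a,b)_19: α=4, u≡1; β=2, v≡4 (mod 19); (1|19)=+1, (4|19)=+1; sign (−1)^0·+1^2·+1^4 = +1.
(a,b)_11: α=-6, u≡1; β=-2, v≡5 (mod 11); (1|11)=+1, (5|11)=+1; sign (−1)^0·+1^-2·+1^-6 = +1.
(a,b)_∞: sgn(-51)=−, sgn(119)=+, so +1.
(a,b)_3: α=17, u≡1; β=8, v≡2 (mod 3); (1|3)=+1, (2|3)=-1; sign (−1)^0·+1^8·-1^17 = -1.
(a,b)_5: α=-10, u≡4; β=-6, v≡4 (mod 5); (4|5)=+1, (4|5)=+1; sign (−1)^0·+1^-6·+1^-10 = +1.
(a,b)_17: α=7, u≡12; β=3, v≡11 (mod 17); (12|17)=-1, (11|17)=-1; sign (−1)^0·-1^3·-1^7 = +1.
Ram(-51, 119) = {3, 7}; no ℚ_3-point on the conic.

[3, 7]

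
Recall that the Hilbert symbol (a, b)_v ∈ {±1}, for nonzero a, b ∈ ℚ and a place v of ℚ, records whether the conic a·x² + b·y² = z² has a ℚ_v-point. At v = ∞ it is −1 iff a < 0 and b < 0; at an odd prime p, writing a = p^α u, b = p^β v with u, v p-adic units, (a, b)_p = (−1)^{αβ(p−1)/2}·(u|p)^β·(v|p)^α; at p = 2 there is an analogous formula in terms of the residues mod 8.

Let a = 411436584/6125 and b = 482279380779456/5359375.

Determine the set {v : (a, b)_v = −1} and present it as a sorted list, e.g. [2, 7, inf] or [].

(a, b) ≡ (130, 273) mod (ℚ^×)²; places V = {2, 3, 5, 7, 13, 17, ∞}.
(a,b)_∞: sgn(130)=+, sgn(273)=+, so +1.
(a,b)_2: α=3, β=6; u≡1, v≡1 (mod 8); ε(u)ε(v)=0·0, αω(v)=3·0, βω(u)=6·0; sum ≡ 0  ⇒  +1.
(a,b)_3: α=4, u≡1; β=5, v≡1 (mod 3); (1|3)=+1, (1|3)=+1; sign (−1)^0·+1^5·+1^4 = +1.
(a,b)_17: α=2, u≡5; β=4, v≡2 (mod 17); (5|17)=-1, (2|17)=+1; sign (−1)^0·-1^4·+1^2 = +1.
(a,b)_5: α=-3, u≡1; β=-6, v≡2 (mod 5); (1|5)=+1, (2|5)=-1; sign (−1)^0·+1^-6·-1^-3 = -1.
(a,b)_7: α=-2, u≡1; β=-3, v≡1 (mod 7); (1|7)=+1, (1|7)=+1; sign (−1)^0·+1^-3·+1^-2 = +1.
(a,b)_13: α=3, u≡10; β=5, v≡11 (mod 13); (10|13)=+1, (11|13)=-1; sign (−1)^0·+1^5·-1^3 = -1.
|Ram(130, 273)| = 2, even; anisotropic at {5, 13}.

[5, 13]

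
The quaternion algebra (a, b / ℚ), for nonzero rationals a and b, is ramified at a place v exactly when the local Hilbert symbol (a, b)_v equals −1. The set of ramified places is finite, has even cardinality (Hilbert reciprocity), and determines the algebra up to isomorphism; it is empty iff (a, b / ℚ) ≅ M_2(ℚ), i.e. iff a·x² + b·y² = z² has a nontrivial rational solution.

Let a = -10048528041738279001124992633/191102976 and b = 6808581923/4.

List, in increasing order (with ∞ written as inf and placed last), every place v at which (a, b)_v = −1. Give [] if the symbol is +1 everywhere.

[2, 17, 19, 29]

Mod squares: a ≡ -3553, b ≡ 139403. Check v ∈ {∞, 2, 3, 11, 13, 17, 19, 23, 29}.
v=13: a=13^6·(≡1), b=13^2·(≡3) mod 13; (1|13)=+1, (3|13)=+1; (−1)^{6·2·6}·(+1)^2·(+1)^6 = +1.
v=19: a=19^5·(≡3), b=19^1·(≡13) mod 19; (3|19)=-1, (13|19)=-1; (−1)^{5·1·9}·(-1)^1·(-1)^5 = -1.
v=23: a=23^2·(≡4), b=23^1·(≡13) mod 23; (4|23)=+1, (13|23)=+1; (−1)^{2·1·11}·(+1)^1·(+1)^2 = +1.
v=∞: -3553 < 0 and 139403 > 0  ⇒  (a,b)_∞ = +1.
v=17: a=17^5·(≡3), b=17^2·(≡12) mod 17; (3|17)=-1, (12|17)=-1; (−1)^{5·2·8}·(-1)^2·(-1)^5 = -1.
v=3: a=3^-6·(≡2), b=3^0·(≡2) mod 3; (2|3)=-1, (2|3)=-1; (−1)^{-6·0·1}·(-1)^0·(-1)^-6 = +1.
v=11: a=11^3·(≡6), b=11^1·(≡3) mod 11; (6|11)=-1, (3|11)=+1; (−1)^{3·1·5}·(-1)^1·(+1)^3 = +1.
v=29: a=29^2·(≡8), b=29^1·(≡13) mod 29; (8|29)=-1, (13|29)=+1; (−1)^{2·1·14}·(-1)^1·(+1)^2 = -1.
v=2: v_2(a)=-18, v_2(b)=-2; units ≡ 7, 3 (mod 8); ε·ε+αω+βω = 1·1+-18·1+-2·0 ≡ 1  ⇒  (a,b)_2 = -1.
(-3553, 139403 / ℚ) ramifies at {2, 17, 19, 29}: a division algebra.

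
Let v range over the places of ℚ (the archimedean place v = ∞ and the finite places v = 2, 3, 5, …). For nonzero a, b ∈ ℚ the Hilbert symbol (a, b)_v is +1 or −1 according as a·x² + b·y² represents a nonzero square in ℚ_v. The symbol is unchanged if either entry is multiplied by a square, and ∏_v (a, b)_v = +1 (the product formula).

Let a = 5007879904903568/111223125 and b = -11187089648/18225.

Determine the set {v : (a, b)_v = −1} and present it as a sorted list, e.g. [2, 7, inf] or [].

[13, 19, 29, 47]

(a, b) ≡ (50141, -47) mod (ℚ^×)²; places V = {2, 3, 5, 7, 11, 13, 19, 29, 47, ∞}.
(a,b)_19: α=3, u≡7; β=2, v≡15 (mod 19); (7|19)=+1, (15|19)=-1; sign (−1)^0·+1^2·-1^3 = -1.
(a,b)_5: α=-4, u≡4; β=-2, v≡3 (mod 5); (4|5)=+1, (3|5)=-1; sign (−1)^0·+1^-2·-1^-4 = +1.
(a,b)_7: α=1, u≡2; β=2, v≡4 (mod 7); (2|7)=+1, (4|7)=+1; sign (−1)^0·+1^2·+1^1 = +1.
(a,b)_29: α=3, u≡19; β=2, v≡11 (mod 29); (19|29)=-1, (11|29)=-1; sign (−1)^0·-1^2·-1^3 = -1.
(a,b)_11: α=2, u≡9; β=0, v≡10 (mod 11); (9|11)=+1, (10|11)=-1; sign (−1)^0·+1^0·-1^2 = +1.
(a,b)_3: α=-4, u≡2; β=-6, v≡1 (mod 3); (2|3)=-1, (1|3)=+1; sign (−1)^0·-1^-6·+1^-4 = +1.
(a,b)_13: α=-3, u≡10; β=0, v≡7 (mod 13); (10|13)=+1, (7|13)=-1; sign (−1)^0·+1^0·-1^-3 = -1.
(a,b)_∞: sgn(50141)=+, sgn(-47)=−, so +1.
(a,b)_47: α=2, u≡13; β=1, v≡43 (mod 47); (13|47)=-1, (43|47)=-1; sign (−1)^0·-1^1·-1^2 = -1.
(a,b)_2: α=4, β=4; u≡5, v≡1 (mod 8); ε(u)ε(v)=0·0, αω(v)=4·0, βω(u)=4·1; sum ≡ 0  ⇒  +1.
Ram(50141, -47) = {13, 19, 29, 47}; no ℚ_13-point on the conic.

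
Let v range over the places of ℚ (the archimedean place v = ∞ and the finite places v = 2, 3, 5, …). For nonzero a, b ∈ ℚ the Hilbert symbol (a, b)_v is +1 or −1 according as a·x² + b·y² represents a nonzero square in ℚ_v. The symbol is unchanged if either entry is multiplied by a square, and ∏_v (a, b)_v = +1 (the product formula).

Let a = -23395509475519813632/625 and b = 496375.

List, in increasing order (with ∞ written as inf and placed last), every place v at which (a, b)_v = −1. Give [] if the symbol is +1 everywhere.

[5, 7]

(a, b) ≡ (-182, 55) mod (ℚ^×)²; places V = {2, 3, 5, 7, 11, 13, 19, 41, ∞}.
(a,b)_2: α=11, β=0; u≡5, v≡7 (mod 8); ε(u)ε(v)=0·1, αω(v)=11·0, βω(u)=0·1; sum ≡ 0  ⇒  +1.
(a,b)_19: α=0, u≡12; β=2, v≡7 (mod 19); (12|19)=-1, (7|19)=+1; sign (−1)^0·-1^2·+1^0 = +1.
(a,b)_∞: sgn(-182)=−, sgn(55)=+, so +1.
(a,b)_3: α=2, u≡1; β=0, v≡1 (mod 3); (1|3)=+1, (1|3)=+1; sign (−1)^0·+1^0·+1^2 = +1.
(a,b)_13: α=5, u≡1; β=0, v≡9 (mod 13); (1|13)=+1, (9|13)=+1; sign (−1)^0·+1^0·+1^5 = +1.
(a,b)_5: α=-4, u≡3; β=3, v≡1 (mod 5); (3|5)=-1, (1|5)=+1; sign (−1)^0·-1^3·+1^-4 = -1.
(a,b)_7: α=5, u≡1; β=0, v≡5 (mod 7); (1|7)=+1, (5|7)=-1; sign (−1)^0·+1^0·-1^5 = -1.
(a,b)_41: α=2, u≡25; β=0, v≡29 (mod 41); (25|41)=+1, (29|41)=-1; sign (−1)^0·+1^0·-1^2 = +1.
(a,b)_11: α=2, u≡4; β=1, v≡3 (mod 11); (4|11)=+1, (3|11)=+1; sign (−1)^0·+1^1·+1^2 = +1.
Ram(-182, 55) = {5, 7}; no ℚ_5-point on the conic.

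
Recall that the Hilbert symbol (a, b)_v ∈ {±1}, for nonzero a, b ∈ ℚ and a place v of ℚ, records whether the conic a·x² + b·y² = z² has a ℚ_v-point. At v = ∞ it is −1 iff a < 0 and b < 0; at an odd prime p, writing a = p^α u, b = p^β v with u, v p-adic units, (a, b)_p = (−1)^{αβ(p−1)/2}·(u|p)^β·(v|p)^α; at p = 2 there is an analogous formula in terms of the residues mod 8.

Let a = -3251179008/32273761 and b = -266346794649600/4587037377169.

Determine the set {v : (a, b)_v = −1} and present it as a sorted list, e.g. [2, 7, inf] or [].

(a, b) ≡ (-238, -34) mod (ℚ^×)²; places V = {2, 3, 5, 7, 11, 13, 17, 19, 23, 29, ∞}.
(a,b)_11: α=2, u≡4; β=0, v≡10 (mod 11); (4|11)=+1, (10|11)=-1; sign (−1)^0·+1^0·-1^2 = +1.
(a,b)_17: α=1, u≡5; β=3, v≡4 (mod 17); (5|17)=-1, (4|17)=+1; sign (−1)^0·-1^3·+1^1 = -1.
(a,b)_5: α=0, u≡2; β=2, v≡4 (mod 5); (2|5)=-1, (4|5)=+1; sign (−1)^0·-1^2·+1^0 = +1.
(a,b)_3: α=2, u≡2; β=2, v≡2 (mod 3); (2|3)=-1, (2|3)=-1; sign (−1)^0·-1^2·-1^2 = +1.
(a,b)_13: α=-2, u≡12; β=-4, v≡6 (mod 13); (12|13)=+1, (6|13)=-1; sign (−1)^0·+1^-4·-1^-2 = +1.
(a,b)_2: α=9, β=11; u≡1, v≡7 (mod 8); ε(u)ε(v)=0·1, αω(v)=9·0, βω(u)=11·0; sum ≡ 0  ⇒  +1.
(a,b)_29: α=0, u≡13; β=-2, v≡1 (mod 29); (13|29)=+1, (1|29)=+1; sign (−1)^0·+1^-2·+1^0 = +1.
(a,b)_∞: sgn(-238)=−, sgn(-34)=−, so -1.
(a,b)_23: α=-2, u≡7; β=-2, v≡13 (mod 23); (7|23)=-1, (13|23)=+1; sign (−1)^0·-1^-2·+1^-2 = +1.
(a,b)_19: α=-2, u≡17; β=-2, v≡6 (mod 19); (17|19)=+1, (6|19)=+1; sign (−1)^0·+1^-2·+1^-2 = +1.
(a,b)_7: α=3, u≡1; β=6, v≡2 (mod 7); (1|7)=+1, (2|7)=+1; sign (−1)^0·+1^6·+1^3 = +1.
Ram(-238, -34) = {17, ∞}; no ℚ_17-point on the conic.

[17, inf]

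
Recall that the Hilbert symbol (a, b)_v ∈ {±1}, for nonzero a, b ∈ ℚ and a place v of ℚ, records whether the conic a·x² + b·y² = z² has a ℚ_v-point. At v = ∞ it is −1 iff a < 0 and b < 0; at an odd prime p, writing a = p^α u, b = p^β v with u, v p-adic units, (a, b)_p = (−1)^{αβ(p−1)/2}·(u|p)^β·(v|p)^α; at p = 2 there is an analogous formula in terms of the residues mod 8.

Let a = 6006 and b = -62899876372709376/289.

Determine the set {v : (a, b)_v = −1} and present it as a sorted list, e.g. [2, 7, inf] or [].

Mod squares: a ≡ 6006, b ≡ -546. Check v ∈ {∞, 2, 3, 7, 11, 13, 17}.
v=13: a=13^1·(≡7), b=13^1·(≡3) mod 13; (7|13)=-1, (3|13)=+1; (−1)^{1·1·6}·(-1)^1·(+1)^1 = -1.
v=∞: 6006 > 0 and -546 < 0  ⇒  (a,b)_∞ = +1.
v=2: v_2(a)=1, v_2(b)=15; units ≡ 3, 7 (mod 8); ε·ε+αω+βω = 1·1+1·0+15·1 ≡ 0  ⇒  (a,b)_2 = +1.
v=7: a=7^1·(≡4), b=7^3·(≡6) mod 7; (4|7)=+1, (6|7)=-1; (−1)^{1·3·3}·(+1)^3·(-1)^1 = +1.
v=11: a=11^1·(≡7), b=11^6·(≡5) mod 11; (7|11)=-1, (5|11)=+1; (−1)^{1·6·5}·(-1)^6·(+1)^1 = +1.
v=17: a=17^0·(≡5), b=17^-2·(≡2) mod 17; (5|17)=-1, (2|17)=+1; (−1)^{0·-2·8}·(-1)^-2·(+1)^0 = +1.
v=3: a=3^1·(≡1), b=3^5·(≡1) mod 3; (1|3)=+1, (1|3)=+1; (−1)^{1·5·1}·(+1)^5·(+1)^1 = -1.
Ram(6006, -546) = {3, 13}; no ℚ_3-point on the conic.

[3, 13]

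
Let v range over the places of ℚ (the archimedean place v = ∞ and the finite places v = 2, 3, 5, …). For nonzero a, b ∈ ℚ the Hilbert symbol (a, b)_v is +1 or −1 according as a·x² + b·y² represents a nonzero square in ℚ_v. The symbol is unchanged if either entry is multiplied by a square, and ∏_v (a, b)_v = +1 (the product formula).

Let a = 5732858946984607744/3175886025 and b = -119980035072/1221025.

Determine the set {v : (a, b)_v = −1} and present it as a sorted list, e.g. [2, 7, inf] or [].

(a, b) ≡ (31, -13547) mod (ℚ^×)²; places V = {2, 3, 5, 13, 17, 19, 23, 31, ∞}.
(a,b)_23: α=2, u≡9; β=1, v≡16 (mod 23); (9|23)=+1, (16|23)=+1; sign (−1)^0·+1^1·+1^2 = +1.
(a,b)_19: α=2, u≡18; β=1, v≡11 (mod 19); (18|19)=-1, (11|19)=+1; sign (−1)^0·-1^1·+1^2 = -1.
(a,b)_3: α=-2, u≡1; β=2, v≡1 (mod 3); (1|3)=+1, (1|3)=+1; sign (−1)^0·+1^2·+1^-2 = +1.
(a,b)_2: α=20, β=10; u≡7, v≡5 (mod 8); ε(u)ε(v)=1·0, αω(v)=20·1, βω(u)=10·0; sum ≡ 0  ⇒  +1.
(a,b)_17: α=-4, u≡7; β=-2, v≡4 (mod 17); (7|17)=-1, (4|17)=+1; sign (−1)^0·-1^-2·+1^-4 = +1.
(a,b)_5: α=-2, u≡4; β=-2, v≡3 (mod 5); (4|5)=+1, (3|5)=-1; sign (−1)^0·+1^-2·-1^-2 = +1.
(a,b)_31: α=5, u≡1; β=3, v≡9 (mod 31); (1|31)=+1, (9|31)=+1; sign (−1)^1·+1^3·+1^5 = -1.
(a,b)_13: α=-2, u≡2; β=-2, v≡9 (mod 13); (2|13)=-1, (9|13)=+1; sign (−1)^0·-1^-2·+1^-2 = +1.
(a,b)_∞: sgn(31)=+, sgn(-13547)=−, so +1.
|Ram(31, -13547)| = 2, even; anisotropic at {19, 31}.

[19, 31]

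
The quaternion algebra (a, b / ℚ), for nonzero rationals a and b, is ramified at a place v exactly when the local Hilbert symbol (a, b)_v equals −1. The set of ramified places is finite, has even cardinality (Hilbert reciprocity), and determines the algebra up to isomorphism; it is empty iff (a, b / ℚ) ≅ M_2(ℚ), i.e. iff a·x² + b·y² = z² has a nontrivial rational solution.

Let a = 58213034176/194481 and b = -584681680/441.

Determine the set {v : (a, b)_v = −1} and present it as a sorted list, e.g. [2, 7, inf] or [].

Mod squares: a ≡ 19, b ≡ -1045. Check v ∈ {∞, 2, 3, 5, 7, 11, 17, 19, 37}.
v=∞: 19 > 0 and -1045 < 0  ⇒  (a,b)_∞ = +1.
v=17: a=17^2·(≡9), b=17^2·(≡1) mod 17; (9|17)=+1, (1|17)=+1; (−1)^{2·2·8}·(+1)^2·(+1)^2 = +1.
v=5: a=5^0·(≡1), b=5^1·(≡4) mod 5; (1|5)=+1, (4|5)=+1; (−1)^{0·1·2}·(+1)^1·(+1)^0 = +1.
v=7: a=7^-4·(≡6), b=7^-2·(≡6) mod 7; (6|7)=-1, (6|7)=-1; (−1)^{-4·-2·3}·(-1)^-2·(-1)^-4 = +1.
v=2: v_2(a)=6, v_2(b)=4; units ≡ 3, 3 (mod 8); ε·ε+αω+βω = 1·1+6·1+4·1 ≡ 1  ⇒  (a,b)_2 = -1.
v=19: a=19^1·(≡17), b=19^1·(≡15) mod 19; (17|19)=+1, (15|19)=-1; (−1)^{1·1·9}·(+1)^1·(-1)^1 = +1.
v=11: a=11^2·(≡2), b=11^3·(≡5) mod 11; (2|11)=-1, (5|11)=+1; (−1)^{2·3·5}·(-1)^3·(+1)^2 = -1.
v=37: a=37^2·(≡6), b=37^0·(≡7) mod 37; (6|37)=-1, (7|37)=+1; (−1)^{2·0·18}·(-1)^0·(+1)^2 = +1.
v=3: a=3^-4·(≡1), b=3^-2·(≡2) mod 3; (1|3)=+1, (2|3)=-1; (−1)^{-4·-2·1}·(+1)^-2·(-1)^-4 = +1.
Ram(19, -1045) = {2, 11}; no ℚ_2-point on the conic.

[2, 11]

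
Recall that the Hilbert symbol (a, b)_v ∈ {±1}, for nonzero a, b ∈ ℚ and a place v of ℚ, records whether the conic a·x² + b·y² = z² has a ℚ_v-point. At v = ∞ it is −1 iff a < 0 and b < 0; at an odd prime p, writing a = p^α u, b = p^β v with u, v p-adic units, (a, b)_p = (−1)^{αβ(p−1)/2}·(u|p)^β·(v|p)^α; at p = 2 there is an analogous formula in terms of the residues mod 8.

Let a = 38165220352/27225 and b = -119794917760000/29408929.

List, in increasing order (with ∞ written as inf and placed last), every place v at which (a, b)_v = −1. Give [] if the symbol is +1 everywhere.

[37, 43]

(a, b) ≡ (43, -1591) mod (ℚ^×)²; places V = {2, 3, 5, 7, 11, 17, 19, 29, 37, 43, ∞}.
(a,b)_7: α=4, u≡4; β=6, v≡5 (mod 7); (4|7)=+1, (5|7)=-1; sign (−1)^0·+1^6·-1^4 = +1.
(a,b)_2: α=10, β=10; u≡3, v≡1 (mod 8); ε(u)ε(v)=1·0, αω(v)=10·0, βω(u)=10·1; sum ≡ 0  ⇒  +1.
(a,b)_11: α=-2, u≡10; β=-2, v≡3 (mod 11); (10|11)=-1, (3|11)=+1; sign (−1)^0·-1^-2·+1^-2 = +1.
(a,b)_5: α=-2, u≡3; β=4, v≡1 (mod 5); (3|5)=-1, (1|5)=+1; sign (−1)^0·-1^4·+1^-2 = +1.
(a,b)_17: α=0, u≡4; β=-2, v≡5 (mod 17); (4|17)=+1, (5|17)=-1; sign (−1)^0·+1^-2·-1^0 = +1.
(a,b)_37: α=0, u≡32; β=1, v≡17 (mod 37); (32|37)=-1, (17|37)=-1; sign (−1)^0·-1^1·-1^0 = -1.
(a,b)_∞: sgn(43)=+, sgn(-1591)=−, so +1.
(a,b)_19: α=2, u≡16; β=0, v≡11 (mod 19); (16|19)=+1, (11|19)=+1; sign (−1)^0·+1^0·+1^2 = +1.
(a,b)_3: α=-2, u≡1; β=0, v≡2 (mod 3); (1|3)=+1, (2|3)=-1; sign (−1)^0·+1^0·-1^-2 = +1.
(a,b)_43: α=1, u≡1; β=1, v≡4 (mod 43); (1|43)=+1, (4|43)=+1; sign (−1)^1·+1^1·+1^1 = -1.
(a,b)_29: α=0, u≡14; β=-2, v≡20 (mod 29); (14|29)=-1, (20|29)=+1; sign (−1)^0·-1^-2·+1^0 = +1.
(43, -1591 / ℚ) ramifies at {37, 43}: a division algebra.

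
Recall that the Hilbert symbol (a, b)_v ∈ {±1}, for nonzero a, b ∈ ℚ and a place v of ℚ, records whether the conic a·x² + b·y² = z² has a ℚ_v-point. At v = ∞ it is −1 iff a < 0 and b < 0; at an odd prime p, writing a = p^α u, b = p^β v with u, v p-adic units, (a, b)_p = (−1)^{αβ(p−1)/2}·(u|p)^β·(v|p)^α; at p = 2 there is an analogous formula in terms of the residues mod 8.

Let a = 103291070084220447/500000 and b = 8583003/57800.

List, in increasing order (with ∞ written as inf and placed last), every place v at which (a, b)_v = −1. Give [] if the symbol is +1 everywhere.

Mod squares: a ≡ 277134, b ≡ 1254. Check v ∈ {∞, 2, 3, 5, 11, 13, 17, 19}.
v=11: a=11^3·(≡9), b=11^1·(≡9) mod 11; (9|11)=+1, (9|11)=+1; (−1)^{3·1·5}·(+1)^1·(+1)^3 = -1.
v=2: v_2(a)=-5, v_2(b)=-3; units ≡ 7, 3 (mod 8); ε·ε+αω+βω = 1·1+-5·1+-3·0 ≡ 0  ⇒  (a,b)_2 = +1.
v=3: a=3^11·(≡2), b=3^5·(≡1) mod 3; (2|3)=-1, (1|3)=+1; (−1)^{11·5·1}·(-1)^5·(+1)^11 = +1.
v=19: a=19^3·(≡13), b=19^1·(≡6) mod 19; (13|19)=-1, (6|19)=+1; (−1)^{3·1·9}·(-1)^1·(+1)^3 = +1.
v=13: a=13^1·(≡8), b=13^2·(≡11) mod 13; (8|13)=-1, (11|13)=-1; (−1)^{1·2·6}·(-1)^2·(-1)^1 = -1.
v=5: a=5^-6·(≡1), b=5^-2·(≡4) mod 5; (1|5)=+1, (4|5)=+1; (−1)^{-6·-2·2}·(+1)^-2·(+1)^-6 = +1.
v=17: a=17^3·(≡8), b=17^-2·(≡2) mod 17; (8|17)=+1, (2|17)=+1; (−1)^{3·-2·8}·(+1)^-2·(+1)^3 = +1.
v=∞: 277134 > 0 and 1254 > 0  ⇒  (a,b)_∞ = +1.
(277134, 1254 / ℚ) ramifies at {11, 13}: a division algebra.

[11, 13]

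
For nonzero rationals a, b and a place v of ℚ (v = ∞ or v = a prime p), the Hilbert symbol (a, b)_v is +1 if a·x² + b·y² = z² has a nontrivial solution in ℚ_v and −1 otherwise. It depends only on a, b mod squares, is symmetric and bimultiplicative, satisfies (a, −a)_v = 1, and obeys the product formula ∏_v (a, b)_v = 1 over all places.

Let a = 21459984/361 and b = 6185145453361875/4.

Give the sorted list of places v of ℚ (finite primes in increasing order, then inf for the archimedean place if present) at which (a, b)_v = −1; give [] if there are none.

[7, 11, 13, 17]

Mod squares: a ≡ 4641, b ≡ 51051. Check v ∈ {∞, 2, 3, 5, 7, 11, 13, 17, 19}.
v=11: a=11^0·(≡2), b=11^1·(≡10) mod 11; (2|11)=-1, (10|11)=-1; (−1)^{0·1·5}·(-1)^1·(-1)^0 = -1.
v=∞: 4641 > 0 and 51051 > 0  ⇒  (a,b)_∞ = +1.
v=13: a=13^1·(≡8), b=13^3·(≡3) mod 13; (8|13)=-1, (3|13)=+1; (−1)^{1·3·6}·(-1)^3·(+1)^1 = -1.
v=3: a=3^1·(≡2), b=3^5·(≡1) mod 3; (2|3)=-1, (1|3)=+1; (−1)^{1·5·1}·(-1)^5·(+1)^1 = +1.
v=7: a=7^1·(≡5), b=7^3·(≡3) mod 7; (5|7)=-1, (3|7)=-1; (−1)^{1·3·3}·(-1)^3·(-1)^1 = -1.
v=2: v_2(a)=4, v_2(b)=-2; units ≡ 1, 3 (mod 8); ε·ε+αω+βω = 0·1+4·1+-2·0 ≡ 0  ⇒  (a,b)_2 = +1.
v=19: a=19^-2·(≡16), b=19^0·(≡16) mod 19; (16|19)=+1, (16|19)=+1; (−1)^{-2·0·9}·(+1)^0·(+1)^-2 = +1.
v=5: a=5^0·(≡4), b=5^4·(≡1) mod 5; (4|5)=+1, (1|5)=+1; (−1)^{0·4·2}·(+1)^4·(+1)^0 = +1.
v=17: a=17^3·(≡4), b=17^3·(≡3) mod 17; (4|17)=+1, (3|17)=-1; (−1)^{3·3·8}·(+1)^3·(-1)^3 = -1.
(4641, 51051 / ℚ) ramifies at {7, 11, 13, 17}: a division algebra.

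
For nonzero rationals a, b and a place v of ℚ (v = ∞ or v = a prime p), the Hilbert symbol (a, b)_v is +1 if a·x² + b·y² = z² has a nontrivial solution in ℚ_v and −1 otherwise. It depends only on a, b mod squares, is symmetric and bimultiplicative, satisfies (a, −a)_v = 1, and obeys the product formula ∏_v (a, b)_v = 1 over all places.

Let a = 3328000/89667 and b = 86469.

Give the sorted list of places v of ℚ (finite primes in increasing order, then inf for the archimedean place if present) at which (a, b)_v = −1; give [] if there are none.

[2, 3, 13, 37]

(a, b) ≡ (15990, 86469) mod (ℚ^×)²; places V = {2, 3, 5, 13, 19, 37, 41, ∞}.
(a,b)_41: α=-1, u≡8; β=1, v≡18 (mod 41); (8|41)=+1, (18|41)=+1; sign (−1)^0·+1^1·+1^-1 = +1.
(a,b)_2: α=11, β=0; u≡3, v≡5 (mod 8); ε(u)ε(v)=1·0, αω(v)=11·1, βω(u)=0·1; sum ≡ 1  ⇒  -1.
(a,b)_19: α=0, u≡6; β=1, v≡10 (mod 19); (6|19)=+1, (10|19)=-1; sign (−1)^0·+1^1·-1^0 = +1.
(a,b)_5: α=3, u≡2; β=0, v≡4 (mod 5); (2|5)=-1, (4|5)=+1; sign (−1)^0·-1^0·+1^3 = +1.
(a,b)_∞: sgn(15990)=+, sgn(86469)=+, so +1.
(a,b)_3: α=-7, u≡2; β=1, v≡2 (mod 3); (2|3)=-1, (2|3)=-1; sign (−1)^1·-1^1·-1^-7 = -1.
(a,b)_37: α=0, u≡23; β=1, v≡6 (mod 37); (23|37)=-1, (6|37)=-1; sign (−1)^0·-1^1·-1^0 = -1.
(a,b)_13: α=1, u≡5; β=0, v≡6 (mod 13); (5|13)=-1, (6|13)=-1; sign (−1)^0·-1^0·-1^1 = -1.
Ram(15990, 86469) = {2, 3, 13, 37}; no ℚ_2-point on the conic.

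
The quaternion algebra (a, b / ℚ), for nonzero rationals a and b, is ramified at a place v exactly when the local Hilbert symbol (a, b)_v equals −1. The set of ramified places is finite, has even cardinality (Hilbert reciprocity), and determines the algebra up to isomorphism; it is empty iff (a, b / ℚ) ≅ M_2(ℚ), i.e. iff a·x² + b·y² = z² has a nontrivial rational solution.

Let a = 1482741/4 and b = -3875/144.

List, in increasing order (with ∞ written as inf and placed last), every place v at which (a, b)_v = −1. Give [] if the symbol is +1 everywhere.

[29, 31]

(a, b) ≡ (164749, -155) mod (ℚ^×)²; places V = {2, 3, 5, 13, 19, 23, 29, 31, ∞}.
(a,b)_3: α=2, u≡1; β=-2, v≡1 (mod 3); (1|3)=+1, (1|3)=+1; sign (−1)^0·+1^-2·+1^2 = +1.
(a,b)_29: α=1, u≡15; β=0, v≡18 (mod 29); (15|29)=-1, (18|29)=-1; sign (−1)^0·-1^0·-1^1 = -1.
(a,b)_2: α=-2, β=-4; u≡5, v≡5 (mod 8); ε(u)ε(v)=0·0, αω(v)=-2·1, βω(u)=-4·1; sum ≡ 0  ⇒  +1.
(a,b)_∞: sgn(164749)=+, sgn(-155)=−, so +1.
(a,b)_31: α=0, u≡26; β=1, v≡17 (mod 31); (26|31)=-1, (17|31)=-1; sign (−1)^0·-1^1·-1^0 = -1.
(a,b)_5: α=0, u≡4; β=3, v≡1 (mod 5); (4|5)=+1, (1|5)=+1; sign (−1)^0·+1^3·+1^0 = +1.
(a,b)_23: α=1, u≡11; β=0, v≡2 (mod 23); (11|23)=-1, (2|23)=+1; sign (−1)^0·-1^0·+1^1 = +1.
(a,b)_19: α=1, u≡11; β=0, v≡7 (mod 19); (11|19)=+1, (7|19)=+1; sign (−1)^0·+1^0·+1^1 = +1.
(a,b)_13: α=1, u≡2; β=0, v≡12 (mod 13); (2|13)=-1, (12|13)=+1; sign (−1)^0·-1^0·+1^1 = +1.
(164749, -155 / ℚ) ramifies at {29, 31}: a division algebra.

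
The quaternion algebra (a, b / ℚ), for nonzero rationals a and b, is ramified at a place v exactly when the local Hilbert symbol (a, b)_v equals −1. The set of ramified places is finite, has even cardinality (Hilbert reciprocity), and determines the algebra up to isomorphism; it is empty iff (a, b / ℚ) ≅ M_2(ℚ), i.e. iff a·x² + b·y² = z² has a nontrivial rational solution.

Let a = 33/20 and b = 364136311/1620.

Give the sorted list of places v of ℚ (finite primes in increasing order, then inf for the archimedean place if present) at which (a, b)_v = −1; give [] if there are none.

(a, b) ≡ (165, 124355) mod (ℚ^×)²; places V = {2, 3, 5, 7, 11, 17, 19, ∞}.
(a,b)_∞: sgn(165)=+, sgn(124355)=+, so +1.
(a,b)_7: α=0, u≡2; β=1, v≡3 (mod 7); (2|7)=+1, (3|7)=-1; sign (−1)^0·+1^1·-1^0 = +1.
(a,b)_11: α=1, u≡4; β=5, v≡2 (mod 11); (4|11)=+1, (2|11)=-1; sign (−1)^1·+1^5·-1^1 = +1.
(a,b)_19: α=0, u≡14; β=1, v≡7 (mod 19); (14|19)=-1, (7|19)=+1; sign (−1)^0·-1^1·+1^0 = -1.
(a,b)_3: α=1, u≡1; β=-4, v≡2 (mod 3); (1|3)=+1, (2|3)=-1; sign (−1)^0·+1^-4·-1^1 = -1.
(a,b)_5: α=-1, u≡2; β=-1, v≡4 (mod 5); (2|5)=-1, (4|5)=+1; sign (−1)^0·-1^-1·+1^-1 = -1.
(a,b)_2: α=-2, β=-2; u≡5, v≡3 (mod 8); ε(u)ε(v)=0·1, αω(v)=-2·1, βω(u)=-2·1; sum ≡ 0  ⇒  +1.
(a,b)_17: α=0, u≡11; β=1, v≡11 (mod 17); (11|17)=-1, (11|17)=-1; sign (−1)^0·-1^1·-1^0 = -1.
Ram(165, 124355) = {3, 5, 17, 19}; no ℚ_3-point on the conic.

[3, 5, 17, 19]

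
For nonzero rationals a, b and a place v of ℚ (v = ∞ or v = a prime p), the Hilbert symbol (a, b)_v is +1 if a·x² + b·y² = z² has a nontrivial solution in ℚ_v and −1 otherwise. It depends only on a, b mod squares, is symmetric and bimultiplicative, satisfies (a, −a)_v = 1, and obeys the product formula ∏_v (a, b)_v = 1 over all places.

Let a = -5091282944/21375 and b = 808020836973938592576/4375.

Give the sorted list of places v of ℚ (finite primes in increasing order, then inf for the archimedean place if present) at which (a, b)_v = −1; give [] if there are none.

[5, 23]

Mod squares: a ≡ -408595, b ≡ 30107. Check v ∈ {∞, 2, 3, 5, 7, 11, 13, 17, 19, 23}.
v=7: a=7^0·(≡2), b=7^-1·(≡6) mod 7; (2|7)=+1, (6|7)=-1; (−1)^{0·-1·3}·(+1)^-1·(-1)^0 = +1.
v=19: a=19^-1·(≡18), b=19^2·(≡17) mod 19; (18|19)=-1, (17|19)=+1; (−1)^{-1·2·9}·(-1)^2·(+1)^-1 = +1.
v=∞: -408595 < 0 and 30107 > 0  ⇒  (a,b)_∞ = +1.
v=2: v_2(a)=12, v_2(b)=6; units ≡ 5, 3 (mod 8); ε·ε+αω+βω = 0·1+12·1+6·1 ≡ 0  ⇒  (a,b)_2 = +1.
v=11: a=11^1·(≡8), b=11^3·(≡4) mod 11; (8|11)=-1, (4|11)=+1; (−1)^{1·3·5}·(-1)^3·(+1)^1 = +1.
v=13: a=13^0·(≡2), b=13^2·(≡4) mod 13; (2|13)=-1, (4|13)=+1; (−1)^{0·2·6}·(-1)^2·(+1)^0 = +1.
v=23: a=23^1·(≡19), b=23^3·(≡11) mod 23; (19|23)=-1, (11|23)=-1; (−1)^{1·3·11}·(-1)^3·(-1)^1 = -1.
v=5: a=5^-3·(≡1), b=5^-4·(≡3) mod 5; (1|5)=+1, (3|5)=-1; (−1)^{-3·-4·2}·(+1)^-4·(-1)^-3 = -1.
v=3: a=3^-2·(≡2), b=3^2·(≡2) mod 3; (2|3)=-1, (2|3)=-1; (−1)^{-2·2·1}·(-1)^2·(-1)^-2 = +1.
v=17: a=17^3·(≡11), b=17^5·(≡12) mod 17; (11|17)=-1, (12|17)=-1; (−1)^{3·5·8}·(-1)^5·(-1)^3 = +1.
Ram(-408595, 30107) = {5, 23}; no ℚ_5-point on the conic.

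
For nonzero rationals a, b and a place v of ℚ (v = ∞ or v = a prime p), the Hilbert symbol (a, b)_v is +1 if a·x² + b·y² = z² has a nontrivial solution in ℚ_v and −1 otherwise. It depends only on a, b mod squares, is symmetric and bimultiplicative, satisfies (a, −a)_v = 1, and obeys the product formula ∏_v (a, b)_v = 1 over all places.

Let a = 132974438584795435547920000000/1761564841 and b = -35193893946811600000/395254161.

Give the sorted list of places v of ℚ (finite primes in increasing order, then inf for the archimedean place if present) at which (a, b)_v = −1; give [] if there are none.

[5, 7]

Mod squares: a ≡ 1105, b ≡ -13090. Check v ∈ {∞, 2, 3, 5, 7, 11, 13, 17, 19, 23, 37, 47}.
v=∞: 1105 > 0 and -13090 < 0  ⇒  (a,b)_∞ = +1.
v=13: a=13^5·(≡8), b=13^2·(≡4) mod 13; (8|13)=-1, (4|13)=+1; (−1)^{5·2·6}·(-1)^2·(+1)^5 = +1.
v=11: a=11^4·(≡5), b=11^3·(≡3) mod 11; (5|11)=+1, (3|11)=+1; (−1)^{4·3·5}·(+1)^3·(+1)^4 = +1.
v=19: a=19^-2·(≡10), b=19^0·(≡9) mod 19; (10|19)=-1, (9|19)=+1; (−1)^{-2·0·9}·(-1)^0·(+1)^-2 = +1.
v=2: v_2(a)=10, v_2(b)=7; units ≡ 1, 7 (mod 8); ε·ε+αω+βω = 0·1+10·0+7·0 ≡ 0  ⇒  (a,b)_2 = +1.
v=23: a=23^2·(≡6), b=23^0·(≡22) mod 23; (6|23)=+1, (22|23)=-1; (−1)^{2·0·11}·(+1)^0·(-1)^2 = +1.
v=7: a=7^6·(≡6), b=7^5·(≡5) mod 7; (6|7)=-1, (5|7)=-1; (−1)^{6·5·3}·(-1)^5·(-1)^6 = -1.
v=3: a=3^0·(≡1), b=3^-4·(≡2) mod 3; (1|3)=+1, (2|3)=-1; (−1)^{0·-4·1}·(+1)^-4·(-1)^0 = +1.
v=17: a=17^3·(≡10), b=17^1·(≡5) mod 17; (10|17)=-1, (5|17)=-1; (−1)^{3·1·8}·(-1)^1·(-1)^3 = +1.
v=5: a=5^7·(≡1), b=5^5·(≡3) mod 5; (1|5)=+1, (3|5)=-1; (−1)^{7·5·2}·(+1)^5·(-1)^7 = -1.
v=47: a=47^-4·(≡17), b=47^-4·(≡40) mod 47; (17|47)=+1, (40|47)=-1; (−1)^{-4·-4·23}·(+1)^-4·(-1)^-4 = +1.
v=37: a=37^0·(≡6), b=37^2·(≡8) mod 37; (6|37)=-1, (8|37)=-1; (−1)^{0·2·18}·(-1)^2·(-1)^0 = +1.
(1105, -13090 / ℚ) ramifies at {5, 7}: a division algebra.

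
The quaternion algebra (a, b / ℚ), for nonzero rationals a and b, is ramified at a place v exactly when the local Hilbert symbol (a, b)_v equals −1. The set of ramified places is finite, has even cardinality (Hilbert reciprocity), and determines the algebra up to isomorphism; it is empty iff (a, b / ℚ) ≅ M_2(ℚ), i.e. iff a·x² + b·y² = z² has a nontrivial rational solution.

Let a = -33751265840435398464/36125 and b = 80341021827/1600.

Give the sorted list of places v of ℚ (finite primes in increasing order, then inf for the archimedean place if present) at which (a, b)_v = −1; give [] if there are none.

[2, 5, 19, 29]

Mod squares: a ≡ -30305, b ≡ 3. Check v ∈ {∞, 2, 3, 5, 11, 17, 19, 29}.
v=19: a=19^5·(≡11), b=19^2·(≡8) mod 19; (11|19)=+1, (8|19)=-1; (−1)^{5·2·9}·(+1)^2·(-1)^5 = -1.
v=∞: -30305 < 0 and 3 > 0  ⇒  (a,b)_∞ = +1.
v=5: a=5^-3·(≡4), b=5^-2·(≡3) mod 5; (4|5)=+1, (3|5)=-1; (−1)^{-3·-2·2}·(+1)^-2·(-1)^-3 = -1.
v=17: a=17^-2·(≡11), b=17^0·(≡12) mod 17; (11|17)=-1, (12|17)=-1; (−1)^{-2·0·8}·(-1)^0·(-1)^-2 = +1.
v=29: a=29^3·(≡25), b=29^2·(≡11) mod 29; (25|29)=+1, (11|29)=-1; (−1)^{3·2·14}·(+1)^2·(-1)^3 = -1.
v=2: v_2(a)=6, v_2(b)=-6; units ≡ 7, 3 (mod 8); ε·ε+αω+βω = 1·1+6·1+-6·0 ≡ 1  ⇒  (a,b)_2 = -1.
v=11: a=11^3·(≡2), b=11^2·(≡4) mod 11; (2|11)=-1, (4|11)=+1; (−1)^{3·2·5}·(-1)^2·(+1)^3 = +1.
v=3: a=3^8·(≡1), b=3^7·(≡1) mod 3; (1|3)=+1, (1|3)=+1; (−1)^{8·7·1}·(+1)^7·(+1)^8 = +1.
|Ram(-30305, 3)| = 4, even; anisotropic at {2, 5, 19, 29}.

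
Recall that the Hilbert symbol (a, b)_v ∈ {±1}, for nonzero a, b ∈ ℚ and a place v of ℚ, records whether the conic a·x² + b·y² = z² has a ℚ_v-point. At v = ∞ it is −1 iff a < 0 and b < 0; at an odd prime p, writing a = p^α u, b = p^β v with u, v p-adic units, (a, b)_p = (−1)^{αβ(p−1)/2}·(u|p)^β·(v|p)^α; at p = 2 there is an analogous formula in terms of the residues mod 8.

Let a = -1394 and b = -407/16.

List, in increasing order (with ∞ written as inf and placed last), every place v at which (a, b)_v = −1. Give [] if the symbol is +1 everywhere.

Mod squares: a ≡ -1394, b ≡ -407. Check v ∈ {∞, 2, 11, 17, 37, 41}.
v=17: a=17^1·(≡3), b=17^0·(≡16) mod 17; (3|17)=-1, (16|17)=+1; (−1)^{1·0·8}·(-1)^0·(+1)^1 = +1.
v=2: v_2(a)=1, v_2(b)=-4; units ≡ 7, 1 (mod 8); ε·ε+αω+βω = 1·0+1·0+-4·0 ≡ 0  ⇒  (a,b)_2 = +1.
v=41: a=41^1·(≡7), b=41^0·(≡13) mod 41; (7|41)=-1, (13|41)=-1; (−1)^{1·0·20}·(-1)^0·(-1)^1 = -1.
v=∞: -1394 < 0 and -407 < 0  ⇒  (a,b)_∞ = -1.
v=37: a=37^0·(≡12), b=37^1·(≡34) mod 37; (12|37)=+1, (34|37)=+1; (−1)^{0·1·18}·(+1)^1·(+1)^0 = +1.
v=11: a=11^0·(≡3), b=11^1·(≡8) mod 11; (3|11)=+1, (8|11)=-1; (−1)^{0·1·5}·(+1)^1·(-1)^0 = +1.
|Ram(-1394, -407)| = 2, even; anisotropic at {41, ∞}.

[41, inf]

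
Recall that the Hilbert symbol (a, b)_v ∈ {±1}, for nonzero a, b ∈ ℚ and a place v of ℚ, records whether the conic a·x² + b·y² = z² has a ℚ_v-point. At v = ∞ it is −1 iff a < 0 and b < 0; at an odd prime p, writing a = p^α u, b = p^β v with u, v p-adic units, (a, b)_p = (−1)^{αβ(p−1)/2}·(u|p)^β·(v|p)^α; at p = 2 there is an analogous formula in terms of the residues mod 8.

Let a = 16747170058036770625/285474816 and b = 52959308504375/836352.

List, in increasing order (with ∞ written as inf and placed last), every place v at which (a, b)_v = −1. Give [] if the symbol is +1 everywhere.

Mod squares: a ≡ 12673, b ≡ 69. Check v ∈ {∞, 2, 3, 5, 7, 11, 13, 19, 23, 29}.
v=∞: 12673 > 0 and 69 > 0  ⇒  (a,b)_∞ = +1.
v=3: a=3^-2·(≡1), b=3^-3·(≡2) mod 3; (1|3)=+1, (2|3)=-1; (−1)^{-2·-3·1}·(+1)^-3·(-1)^-2 = +1.
v=29: a=29^5·(≡3), b=29^2·(≡10) mod 29; (3|29)=-1, (10|29)=-1; (−1)^{5·2·14}·(-1)^2·(-1)^5 = -1.
v=7: a=7^2·(≡6), b=7^2·(≡5) mod 7; (6|7)=-1, (5|7)=-1; (−1)^{2·2·3}·(-1)^2·(-1)^2 = +1.
v=5: a=5^4·(≡3), b=5^4·(≡1) mod 5; (3|5)=-1, (1|5)=+1; (−1)^{4·4·2}·(-1)^4·(+1)^4 = +1.
v=2: v_2(a)=-18, v_2(b)=-8; units ≡ 1, 5 (mod 8); ε·ε+αω+βω = 0·0+-18·1+-8·0 ≡ 0  ⇒  (a,b)_2 = +1.
v=19: a=19^3·(≡12), b=19^0·(≡2) mod 19; (12|19)=-1, (2|19)=-1; (−1)^{3·0·9}·(-1)^0·(-1)^3 = -1.
v=23: a=23^1·(≡11), b=23^3·(≡2) mod 23; (11|23)=-1, (2|23)=+1; (−1)^{1·3·11}·(-1)^3·(+1)^1 = +1.
v=13: a=13^2·(≡8), b=13^2·(≡4) mod 13; (8|13)=-1, (4|13)=+1; (−1)^{2·2·6}·(-1)^2·(+1)^2 = +1.
v=11: a=11^-2·(≡4), b=11^-2·(≡5) mod 11; (4|11)=+1, (5|11)=+1; (−1)^{-2·-2·5}·(+1)^-2·(+1)^-2 = +1.
Ram(12673, 69) = {19, 29}; no ℚ_19-point on the conic.

[19, 29]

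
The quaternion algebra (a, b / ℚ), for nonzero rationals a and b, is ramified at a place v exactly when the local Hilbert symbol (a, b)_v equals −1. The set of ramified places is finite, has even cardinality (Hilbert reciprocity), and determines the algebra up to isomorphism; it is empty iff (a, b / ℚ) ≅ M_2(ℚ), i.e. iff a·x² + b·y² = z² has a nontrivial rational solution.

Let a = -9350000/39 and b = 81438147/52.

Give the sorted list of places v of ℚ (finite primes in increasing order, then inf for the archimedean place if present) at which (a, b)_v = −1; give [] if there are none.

[2, 3, 7, 13, 31, 37]

Mod squares: a ≡ -36465, b ≡ 2400671. Check v ∈ {∞, 2, 3, 5, 7, 11, 13, 17, 23, 31, 37}.
v=7: a=7^0·(≡3), b=7^3·(≡1) mod 7; (3|7)=-1, (1|7)=+1; (−1)^{0·3·3}·(-1)^3·(+1)^0 = -1.
v=23: a=23^0·(≡9), b=23^1·(≡9) mod 23; (9|23)=+1, (9|23)=+1; (−1)^{0·1·11}·(+1)^1·(+1)^0 = +1.
v=37: a=37^0·(≡24), b=37^1·(≡23) mod 37; (24|37)=-1, (23|37)=-1; (−1)^{0·1·18}·(-1)^1·(-1)^0 = -1.
v=11: a=11^1·(≡6), b=11^0·(≡4) mod 11; (6|11)=-1, (4|11)=+1; (−1)^{1·0·5}·(-1)^0·(+1)^1 = +1.
v=17: a=17^1·(≡7), b=17^0·(≡4) mod 17; (7|17)=-1, (4|17)=+1; (−1)^{1·0·8}·(-1)^0·(+1)^1 = +1.
v=2: v_2(a)=4, v_2(b)=-2; units ≡ 7, 7 (mod 8); ε·ε+αω+βω = 1·1+4·0+-2·0 ≡ 1  ⇒  (a,b)_2 = -1.
v=5: a=5^5·(≡2), b=5^0·(≡1) mod 5; (2|5)=-1, (1|5)=+1; (−1)^{5·0·2}·(-1)^0·(+1)^5 = +1.
v=∞: -36465 < 0 and 2400671 > 0  ⇒  (a,b)_∞ = +1.
v=31: a=31^0·(≡12), b=31^1·(≡12) mod 31; (12|31)=-1, (12|31)=-1; (−1)^{0·1·15}·(-1)^1·(-1)^0 = -1.
v=3: a=3^-1·(≡1), b=3^2·(≡2) mod 3; (1|3)=+1, (2|3)=-1; (−1)^{-1·2·1}·(+1)^2·(-1)^-1 = -1.
v=13: a=13^-1·(≡1), b=13^-1·(≡6) mod 13; (1|13)=+1, (6|13)=-1; (−1)^{-1·-1·6}·(+1)^-1·(-1)^-1 = -1.
|Ram(-36465, 2400671)| = 6, even; anisotropic at {2, 3, 7, 13, 31, 37}.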